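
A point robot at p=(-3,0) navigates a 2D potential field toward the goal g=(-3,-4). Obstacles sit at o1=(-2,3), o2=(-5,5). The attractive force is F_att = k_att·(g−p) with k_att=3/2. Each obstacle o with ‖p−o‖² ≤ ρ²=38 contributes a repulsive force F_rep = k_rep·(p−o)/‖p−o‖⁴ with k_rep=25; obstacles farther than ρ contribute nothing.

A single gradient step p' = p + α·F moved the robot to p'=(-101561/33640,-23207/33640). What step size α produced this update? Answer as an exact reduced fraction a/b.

F_att = 3/2·(g−p) = 3/2·(0,-4) = (0.0000,-6.0000)
o1: d²=10 ≤ ρ²=38; F_rep = 25·(-1,-3)/10² = (-0.2500,-0.7500)
o2: d²=29 ≤ ρ²=38; F_rep = 25·(2,-5)/29² = (0.0595,-0.1486)
F = F_att + ΣF_rep = (-0.1905,-6.8986)
Δp = p'−p = (-0.0191,-0.6899); α = Δx/Fx = (-641/33640) / (-641/3364) = 1/10
check: Δy/Fy = (-23207/33640) / (-23207/3364) = 1/10 ✓

α = 1/10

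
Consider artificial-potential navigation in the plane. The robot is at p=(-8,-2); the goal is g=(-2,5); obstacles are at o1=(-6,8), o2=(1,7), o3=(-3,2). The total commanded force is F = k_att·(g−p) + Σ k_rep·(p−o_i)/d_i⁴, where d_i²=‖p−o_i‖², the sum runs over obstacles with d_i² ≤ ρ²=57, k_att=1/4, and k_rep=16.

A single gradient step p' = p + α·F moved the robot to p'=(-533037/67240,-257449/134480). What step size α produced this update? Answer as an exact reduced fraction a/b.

α = 1/20

F_att = 1/4·(g−p) = 1/4·(6,7) = (1.5000,1.7500)
o1: d²=104 > ρ²=57 → inactive
o2: d²=162 > ρ²=57 → inactive
o3: d²=41 ≤ ρ²=57; F_rep = 16·(-5,-4)/41² = (-0.0476,-0.0381)
F = F_att + ΣF_rep = (1.4524,1.7119)
Δp = p'−p = (0.0726,0.0856); α = Δx/Fx = (4883/67240) / (4883/3362) = 1/20
check: Δy/Fy = (11511/134480) / (11511/6724) = 1/20 ✓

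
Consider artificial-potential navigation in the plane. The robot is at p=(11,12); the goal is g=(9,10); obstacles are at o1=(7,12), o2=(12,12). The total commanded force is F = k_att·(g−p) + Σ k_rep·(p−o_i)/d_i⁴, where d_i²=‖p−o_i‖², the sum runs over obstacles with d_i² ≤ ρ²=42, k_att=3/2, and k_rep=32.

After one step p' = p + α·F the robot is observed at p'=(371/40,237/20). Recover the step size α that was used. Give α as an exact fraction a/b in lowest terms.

F_att = 3/2·(g−p) = 3/2·(-2,-2) = (-3.0000,-3.0000)
o1: d²=16 ≤ ρ²=42; F_rep = 32·(4,0)/16² = (0.5000,0.0000)
o2: d²=1 ≤ ρ²=42; F_rep = 32·(-1,0)/1² = (-32.0000,0.0000)
F = F_att + ΣF_rep = (-34.5000,-3.0000)
Δp = p'−p = (-1.7250,-0.1500); α = Δx/Fx = (-69/40) / (-69/2) = 1/20
check: Δy/Fy = (-3/20) / (-3) = 1/20 ✓

α = 1/20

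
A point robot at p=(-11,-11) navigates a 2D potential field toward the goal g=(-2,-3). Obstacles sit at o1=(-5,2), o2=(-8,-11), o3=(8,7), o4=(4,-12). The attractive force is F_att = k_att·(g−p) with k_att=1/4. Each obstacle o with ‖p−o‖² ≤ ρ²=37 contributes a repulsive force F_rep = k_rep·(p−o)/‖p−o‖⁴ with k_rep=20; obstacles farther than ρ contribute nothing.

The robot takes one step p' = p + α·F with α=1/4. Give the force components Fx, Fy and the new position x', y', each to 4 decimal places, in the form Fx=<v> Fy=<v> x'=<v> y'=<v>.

Fx=1.5093 Fy=2.0000 x'=-10.6227 y'=-10.5000

F_att = 1/4·(g−p) = 1/4·(9,8) = (2.2500,2.0000)
o1: d²=205 > ρ²=37 → inactive
o2: d²=9 ≤ ρ²=37; F_rep = 20·(-3,0)/9² = (-0.7407,0.0000)
o3: d²=685 > ρ²=37 → inactive
o4: d²=226 > ρ²=37 → inactive
F = F_att + ΣF_rep = (1.5093,2.0000)
p' = p + 1/4·F = (-10.6227,-10.5000)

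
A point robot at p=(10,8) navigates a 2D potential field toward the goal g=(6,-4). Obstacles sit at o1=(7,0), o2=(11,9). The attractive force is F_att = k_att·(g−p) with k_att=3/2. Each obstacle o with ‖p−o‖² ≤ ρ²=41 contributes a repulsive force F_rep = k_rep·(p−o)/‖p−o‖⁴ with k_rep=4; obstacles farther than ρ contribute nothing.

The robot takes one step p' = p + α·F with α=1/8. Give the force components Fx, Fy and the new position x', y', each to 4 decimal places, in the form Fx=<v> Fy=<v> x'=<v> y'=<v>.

F_att = 3/2·(g−p) = 3/2·(-4,-12) = (-6.0000,-18.0000)
o1: d²=73 > ρ²=41 → inactive
o2: d²=2 ≤ ρ²=41; F_rep = 4·(-1,-1)/2² = (-1.0000,-1.0000)
F = F_att + ΣF_rep = (-7.0000,-19.0000)
p' = p + 1/8·F = (9.1250,5.6250)

Fx=-7.0000 Fy=-19.0000 x'=9.1250 y'=5.6250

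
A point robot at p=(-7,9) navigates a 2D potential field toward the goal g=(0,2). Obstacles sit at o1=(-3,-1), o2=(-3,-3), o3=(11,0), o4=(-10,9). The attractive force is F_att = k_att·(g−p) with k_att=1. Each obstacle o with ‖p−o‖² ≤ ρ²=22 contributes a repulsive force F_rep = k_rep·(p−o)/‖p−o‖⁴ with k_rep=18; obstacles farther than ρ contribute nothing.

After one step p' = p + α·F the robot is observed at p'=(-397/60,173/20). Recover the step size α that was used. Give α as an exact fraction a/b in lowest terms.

F_att = 1·(g−p) = 1·(7,-7) = (7.0000,-7.0000)
o1: d²=116 > ρ²=22 → inactive
o2: d²=160 > ρ²=22 → inactive
o3: d²=405 > ρ²=22 → inactive
o4: d²=9 ≤ ρ²=22; F_rep = 18·(3,0)/9² = (0.6667,0.0000)
F = F_att + ΣF_rep = (7.6667,-7.0000)
Δp = p'−p = (0.3833,-0.3500); α = Δx/Fx = (23/60) / (23/3) = 1/20
check: Δy/Fy = (-7/20) / (-7) = 1/20 ✓

α = 1/20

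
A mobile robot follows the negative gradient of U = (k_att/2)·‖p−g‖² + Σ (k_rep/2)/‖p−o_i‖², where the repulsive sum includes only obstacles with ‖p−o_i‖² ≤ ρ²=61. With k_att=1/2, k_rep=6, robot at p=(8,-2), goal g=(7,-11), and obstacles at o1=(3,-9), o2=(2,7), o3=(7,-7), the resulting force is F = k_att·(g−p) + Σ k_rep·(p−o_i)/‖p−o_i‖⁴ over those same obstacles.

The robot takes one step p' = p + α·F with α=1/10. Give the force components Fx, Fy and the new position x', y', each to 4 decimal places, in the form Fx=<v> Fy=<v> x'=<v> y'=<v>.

F_att = 1/2·(g−p) = 1/2·(-1,-9) = (-0.5000,-4.5000)
o1: d²=74 > ρ²=61 → inactive
o2: d²=117 > ρ²=61 → inactive
o3: d²=26 ≤ ρ²=61; F_rep = 6·(1,5)/26² = (0.0089,0.0444)
F = F_att + ΣF_rep = (-0.4911,-4.4556)
p' = p + 1/10·F = (7.9509,-2.4456)

Fx=-0.4911 Fy=-4.4556 x'=7.9509 y'=-2.4456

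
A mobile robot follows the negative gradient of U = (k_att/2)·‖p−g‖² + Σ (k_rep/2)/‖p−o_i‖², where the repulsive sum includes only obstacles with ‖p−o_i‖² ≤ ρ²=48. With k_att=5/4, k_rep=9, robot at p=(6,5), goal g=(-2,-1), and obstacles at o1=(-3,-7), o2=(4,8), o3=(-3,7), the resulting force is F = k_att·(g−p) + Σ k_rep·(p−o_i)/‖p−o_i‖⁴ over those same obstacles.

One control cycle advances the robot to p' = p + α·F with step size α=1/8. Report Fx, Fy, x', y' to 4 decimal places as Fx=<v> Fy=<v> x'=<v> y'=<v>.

Fx=-9.8935 Fy=-7.6598 x'=4.7633 y'=4.0425

F_att = 5/4·(g−p) = 5/4·(-8,-6) = (-10.0000,-7.5000)
o1: d²=225 > ρ²=48 → inactive
o2: d²=13 ≤ ρ²=48; F_rep = 9·(2,-3)/13² = (0.1065,-0.1598)
o3: d²=85 > ρ²=48 → inactive
F = F_att + ΣF_rep = (-9.8935,-7.6598)
p' = p + 1/8·F = (4.7633,4.0425)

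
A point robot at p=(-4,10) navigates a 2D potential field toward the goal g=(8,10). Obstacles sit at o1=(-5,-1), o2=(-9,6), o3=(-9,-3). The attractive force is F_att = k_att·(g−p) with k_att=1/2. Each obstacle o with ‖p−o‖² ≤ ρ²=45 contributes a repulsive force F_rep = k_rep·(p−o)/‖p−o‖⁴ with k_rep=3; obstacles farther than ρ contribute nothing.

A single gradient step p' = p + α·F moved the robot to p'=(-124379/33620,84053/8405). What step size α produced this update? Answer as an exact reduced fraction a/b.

F_att = 1/2·(g−p) = 1/2·(12,0) = (6.0000,0.0000)
o1: d²=122 > ρ²=45 → inactive
o2: d²=41 ≤ ρ²=45; F_rep = 3·(5,4)/41² = (0.0089,0.0071)
o3: d²=194 > ρ²=45 → inactive
F = F_att + ΣF_rep = (6.0089,0.0071)
Δp = p'−p = (0.3004,0.0004); α = Δx/Fx = (10101/33620) / (10101/1681) = 1/20
check: Δy/Fy = (3/8405) / (12/1681) = 1/20 ✓

α = 1/20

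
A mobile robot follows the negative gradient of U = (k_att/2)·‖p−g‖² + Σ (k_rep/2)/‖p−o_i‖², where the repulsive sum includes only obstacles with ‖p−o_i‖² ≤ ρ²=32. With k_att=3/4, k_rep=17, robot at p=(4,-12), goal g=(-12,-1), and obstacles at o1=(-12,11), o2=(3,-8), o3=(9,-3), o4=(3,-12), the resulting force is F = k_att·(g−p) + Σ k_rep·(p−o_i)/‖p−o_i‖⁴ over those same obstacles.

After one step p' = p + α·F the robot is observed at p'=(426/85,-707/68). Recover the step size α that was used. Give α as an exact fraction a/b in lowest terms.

F_att = 3/4·(g−p) = 3/4·(-16,11) = (-12.0000,8.2500)
o1: d²=785 > ρ²=32 → inactive
o2: d²=17 ≤ ρ²=32; F_rep = 17·(1,-4)/17² = (0.0588,-0.2353)
o3: d²=106 > ρ²=32 → inactive
o4: d²=1 ≤ ρ²=32; F_rep = 17·(1,0)/1² = (17.0000,0.0000)
F = F_att + ΣF_rep = (5.0588,8.0147)
Δp = p'−p = (1.0118,1.6029); α = Δx/Fx = (86/85) / (86/17) = 1/5
check: Δy/Fy = (109/68) / (545/68) = 1/5 ✓

α = 1/5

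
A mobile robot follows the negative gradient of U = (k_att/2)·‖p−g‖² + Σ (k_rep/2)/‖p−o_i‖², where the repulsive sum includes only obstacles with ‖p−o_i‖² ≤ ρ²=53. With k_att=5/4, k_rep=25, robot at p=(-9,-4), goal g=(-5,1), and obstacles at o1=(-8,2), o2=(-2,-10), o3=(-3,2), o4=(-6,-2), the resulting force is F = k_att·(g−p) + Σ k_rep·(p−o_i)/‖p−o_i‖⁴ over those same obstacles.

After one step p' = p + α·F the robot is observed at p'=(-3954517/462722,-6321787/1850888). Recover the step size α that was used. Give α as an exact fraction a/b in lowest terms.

F_att = 5/4·(g−p) = 5/4·(4,5) = (5.0000,6.2500)
o1: d²=37 ≤ ρ²=53; F_rep = 25·(-1,-6)/37² = (-0.0183,-0.1096)
o2: d²=85 > ρ²=53 → inactive
o3: d²=72 > ρ²=53 → inactive
o4: d²=13 ≤ ρ²=53; F_rep = 25·(-3,-2)/13² = (-0.4438,-0.2959)
F = F_att + ΣF_rep = (4.5380,5.8446)
Δp = p'−p = (0.4538,0.5845); α = Δx/Fx = (209981/462722) / (1049905/231361) = 1/10
check: Δy/Fy = (1081765/1850888) / (5408825/925444) = 1/10 ✓

α = 1/10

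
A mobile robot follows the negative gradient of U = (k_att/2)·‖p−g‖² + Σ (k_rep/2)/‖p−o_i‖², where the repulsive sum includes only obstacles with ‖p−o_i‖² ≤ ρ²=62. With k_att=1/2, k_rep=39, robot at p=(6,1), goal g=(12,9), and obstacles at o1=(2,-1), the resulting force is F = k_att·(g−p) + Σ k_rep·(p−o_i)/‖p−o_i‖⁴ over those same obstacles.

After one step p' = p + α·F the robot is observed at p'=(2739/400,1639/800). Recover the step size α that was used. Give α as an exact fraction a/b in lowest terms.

F_att = 1/2·(g−p) = 1/2·(6,8) = (3.0000,4.0000)
o1: d²=20 ≤ ρ²=62; F_rep = 39·(4,2)/20² = (0.3900,0.1950)
F = F_att + ΣF_rep = (3.3900,4.1950)
Δp = p'−p = (0.8475,1.0488); α = Δx/Fx = (339/400) / (339/100) = 1/4
check: Δy/Fy = (839/800) / (839/200) = 1/4 ✓

α = 1/4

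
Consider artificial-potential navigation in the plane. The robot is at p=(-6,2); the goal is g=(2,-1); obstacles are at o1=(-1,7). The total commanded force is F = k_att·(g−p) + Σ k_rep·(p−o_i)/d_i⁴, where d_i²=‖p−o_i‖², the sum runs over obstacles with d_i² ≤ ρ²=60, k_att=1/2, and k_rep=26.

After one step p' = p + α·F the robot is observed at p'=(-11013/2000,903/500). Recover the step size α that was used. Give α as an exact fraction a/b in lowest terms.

α = 1/8

F_att = 1/2·(g−p) = 1/2·(8,-3) = (4.0000,-1.5000)
o1: d²=50 ≤ ρ²=60; F_rep = 26·(-5,-5)/50² = (-0.0520,-0.0520)
F = F_att + ΣF_rep = (3.9480,-1.5520)
Δp = p'−p = (0.4935,-0.1940); α = Δx/Fx = (987/2000) / (987/250) = 1/8
check: Δy/Fy = (-97/500) / (-194/125) = 1/8 ✓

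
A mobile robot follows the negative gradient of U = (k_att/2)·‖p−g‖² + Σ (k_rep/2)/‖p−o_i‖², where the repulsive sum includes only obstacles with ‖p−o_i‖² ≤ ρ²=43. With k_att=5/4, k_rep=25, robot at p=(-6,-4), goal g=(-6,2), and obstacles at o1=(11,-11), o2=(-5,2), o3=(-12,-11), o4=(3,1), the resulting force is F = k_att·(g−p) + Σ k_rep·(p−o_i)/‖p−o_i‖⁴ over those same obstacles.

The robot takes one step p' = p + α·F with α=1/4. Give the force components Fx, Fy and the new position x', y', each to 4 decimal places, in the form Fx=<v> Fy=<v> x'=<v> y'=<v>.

F_att = 5/4·(g−p) = 5/4·(0,6) = (0.0000,7.5000)
o1: d²=338 > ρ²=43 → inactive
o2: d²=37 ≤ ρ²=43; F_rep = 25·(-1,-6)/37² = (-0.0183,-0.1096)
o3: d²=85 > ρ²=43 → inactive
o4: d²=106 > ρ²=43 → inactive
F = F_att + ΣF_rep = (-0.0183,7.3904)
p' = p + 1/4·F = (-6.0046,-2.1524)

Fx=-0.0183 Fy=7.3904 x'=-6.0046 y'=-2.1524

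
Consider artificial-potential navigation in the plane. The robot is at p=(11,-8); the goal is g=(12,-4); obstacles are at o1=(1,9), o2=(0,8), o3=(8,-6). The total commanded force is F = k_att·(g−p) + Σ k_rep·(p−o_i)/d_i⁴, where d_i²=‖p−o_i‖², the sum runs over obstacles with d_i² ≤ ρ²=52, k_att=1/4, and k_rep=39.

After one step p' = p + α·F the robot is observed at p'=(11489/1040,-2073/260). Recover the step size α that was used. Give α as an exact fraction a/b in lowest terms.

F_att = 1/4·(g−p) = 1/4·(1,4) = (0.2500,1.0000)
o1: d²=389 > ρ²=52 → inactive
o2: d²=377 > ρ²=52 → inactive
o3: d²=13 ≤ ρ²=52; F_rep = 39·(3,-2)/13² = (0.6923,-0.4615)
F = F_att + ΣF_rep = (0.9423,0.5385)
Δp = p'−p = (0.0471,0.0269); α = Δx/Fx = (49/1040) / (49/52) = 1/20
check: Δy/Fy = (7/260) / (7/13) = 1/20 ✓

α = 1/20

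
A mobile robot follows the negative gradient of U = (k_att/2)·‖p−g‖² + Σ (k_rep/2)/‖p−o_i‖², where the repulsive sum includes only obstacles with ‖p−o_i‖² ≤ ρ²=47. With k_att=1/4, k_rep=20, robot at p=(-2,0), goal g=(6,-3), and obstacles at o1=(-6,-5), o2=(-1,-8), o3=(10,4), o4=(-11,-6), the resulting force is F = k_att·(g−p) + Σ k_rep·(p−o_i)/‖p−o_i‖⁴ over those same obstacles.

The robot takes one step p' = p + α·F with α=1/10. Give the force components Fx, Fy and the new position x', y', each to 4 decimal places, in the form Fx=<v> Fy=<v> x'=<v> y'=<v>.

F_att = 1/4·(g−p) = 1/4·(8,-3) = (2.0000,-0.7500)
o1: d²=41 ≤ ρ²=47; F_rep = 20·(4,5)/41² = (0.0476,0.0595)
o2: d²=65 > ρ²=47 → inactive
o3: d²=160 > ρ²=47 → inactive
o4: d²=117 > ρ²=47 → inactive
F = F_att + ΣF_rep = (2.0476,-0.6905)
p' = p + 1/10·F = (-1.7952,-0.0691)

Fx=2.0476 Fy=-0.6905 x'=-1.7952 y'=-0.0691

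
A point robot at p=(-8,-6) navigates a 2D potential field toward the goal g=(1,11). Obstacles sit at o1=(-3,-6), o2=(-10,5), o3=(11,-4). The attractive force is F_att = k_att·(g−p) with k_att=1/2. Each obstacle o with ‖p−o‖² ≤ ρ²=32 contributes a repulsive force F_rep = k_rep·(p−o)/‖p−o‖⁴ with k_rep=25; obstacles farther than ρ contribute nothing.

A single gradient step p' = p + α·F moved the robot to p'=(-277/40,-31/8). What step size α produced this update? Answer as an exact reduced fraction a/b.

F_att = 1/2·(g−p) = 1/2·(9,17) = (4.5000,8.5000)
o1: d²=25 ≤ ρ²=32; F_rep = 25·(-5,0)/25² = (-0.2000,0.0000)
o2: d²=125 > ρ²=32 → inactive
o3: d²=365 > ρ²=32 → inactive
F = F_att + ΣF_rep = (4.3000,8.5000)
Δp = p'−p = (1.0750,2.1250); α = Δx/Fx = (43/40) / (43/10) = 1/4
check: Δy/Fy = (17/8) / (17/2) = 1/4 ✓

α = 1/4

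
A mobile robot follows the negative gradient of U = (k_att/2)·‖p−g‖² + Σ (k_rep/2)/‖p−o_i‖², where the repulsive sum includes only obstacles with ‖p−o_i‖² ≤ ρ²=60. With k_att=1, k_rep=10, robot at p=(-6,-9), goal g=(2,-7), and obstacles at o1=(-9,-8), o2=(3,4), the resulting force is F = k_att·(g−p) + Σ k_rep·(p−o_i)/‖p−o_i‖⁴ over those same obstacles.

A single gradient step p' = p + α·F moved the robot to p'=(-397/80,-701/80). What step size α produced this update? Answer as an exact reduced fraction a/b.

F_att = 1·(g−p) = 1·(8,2) = (8.0000,2.0000)
o1: d²=10 ≤ ρ²=60; F_rep = 10·(3,-1)/10² = (0.3000,-0.1000)
o2: d²=250 > ρ²=60 → inactive
F = F_att + ΣF_rep = (8.3000,1.9000)
Δp = p'−p = (1.0375,0.2375); α = Δx/Fx = (83/80) / (83/10) = 1/8
check: Δy/Fy = (19/80) / (19/10) = 1/8 ✓

α = 1/8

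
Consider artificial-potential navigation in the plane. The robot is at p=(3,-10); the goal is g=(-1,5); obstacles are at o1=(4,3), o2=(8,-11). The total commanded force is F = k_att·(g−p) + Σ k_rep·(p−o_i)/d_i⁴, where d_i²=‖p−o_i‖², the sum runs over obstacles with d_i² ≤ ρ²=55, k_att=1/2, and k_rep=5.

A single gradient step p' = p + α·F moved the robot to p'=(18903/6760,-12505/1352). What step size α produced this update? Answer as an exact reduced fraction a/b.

α = 1/10

F_att = 1/2·(g−p) = 1/2·(-4,15) = (-2.0000,7.5000)
o1: d²=170 > ρ²=55 → inactive
o2: d²=26 ≤ ρ²=55; F_rep = 5·(-5,1)/26² = (-0.0370,0.0074)
F = F_att + ΣF_rep = (-2.0370,7.5074)
Δp = p'−p = (-0.2037,0.7507); α = Δx/Fx = (-1377/6760) / (-1377/676) = 1/10
check: Δy/Fy = (1015/1352) / (5075/676) = 1/10 ✓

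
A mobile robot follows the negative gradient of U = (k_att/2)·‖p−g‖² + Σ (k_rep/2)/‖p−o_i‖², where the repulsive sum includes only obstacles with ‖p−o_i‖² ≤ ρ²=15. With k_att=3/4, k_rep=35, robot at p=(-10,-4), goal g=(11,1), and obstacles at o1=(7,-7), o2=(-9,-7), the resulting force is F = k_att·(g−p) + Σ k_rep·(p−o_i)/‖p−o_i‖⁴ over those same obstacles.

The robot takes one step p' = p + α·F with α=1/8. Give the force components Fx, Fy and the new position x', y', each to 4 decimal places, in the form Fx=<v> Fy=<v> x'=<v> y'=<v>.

F_att = 3/4·(g−p) = 3/4·(21,5) = (15.7500,3.7500)
o1: d²=298 > ρ²=15 → inactive
o2: d²=10 ≤ ρ²=15; F_rep = 35·(-1,3)/10² = (-0.3500,1.0500)
F = F_att + ΣF_rep = (15.4000,4.8000)
p' = p + 1/8·F = (-8.0750,-3.4000)

Fx=15.4000 Fy=4.8000 x'=-8.0750 y'=-3.4000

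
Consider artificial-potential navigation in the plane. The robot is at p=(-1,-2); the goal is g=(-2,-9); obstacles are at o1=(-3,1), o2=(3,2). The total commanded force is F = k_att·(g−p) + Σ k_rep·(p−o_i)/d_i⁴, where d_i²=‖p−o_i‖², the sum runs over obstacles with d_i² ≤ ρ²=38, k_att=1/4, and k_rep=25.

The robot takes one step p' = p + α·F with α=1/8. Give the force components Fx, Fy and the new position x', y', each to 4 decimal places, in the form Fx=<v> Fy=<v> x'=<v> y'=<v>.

F_att = 1/4·(g−p) = 1/4·(-1,-7) = (-0.2500,-1.7500)
o1: d²=13 ≤ ρ²=38; F_rep = 25·(2,-3)/13² = (0.2959,-0.4438)
o2: d²=32 ≤ ρ²=38; F_rep = 25·(-4,-4)/32² = (-0.0977,-0.0977)
F = F_att + ΣF_rep = (-0.0518,-2.2914)
p' = p + 1/8·F = (-1.0065,-2.2864)

Fx=-0.0518 Fy=-2.2914 x'=-1.0065 y'=-2.2864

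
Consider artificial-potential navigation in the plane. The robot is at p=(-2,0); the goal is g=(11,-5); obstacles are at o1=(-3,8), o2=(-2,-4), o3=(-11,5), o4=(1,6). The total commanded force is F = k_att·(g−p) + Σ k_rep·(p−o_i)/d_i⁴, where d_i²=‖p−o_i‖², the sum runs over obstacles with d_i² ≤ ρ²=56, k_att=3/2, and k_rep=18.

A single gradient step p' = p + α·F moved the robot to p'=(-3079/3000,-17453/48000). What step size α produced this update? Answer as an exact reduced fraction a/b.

F_att = 3/2·(g−p) = 3/2·(13,-5) = (19.5000,-7.5000)
o1: d²=65 > ρ²=56 → inactive
o2: d²=16 ≤ ρ²=56; F_rep = 18·(0,4)/16² = (0.0000,0.2812)
o3: d²=106 > ρ²=56 → inactive
o4: d²=45 ≤ ρ²=56; F_rep = 18·(-3,-6)/45² = (-0.0267,-0.0533)
F = F_att + ΣF_rep = (19.4733,-7.2721)
Δp = p'−p = (0.9737,-0.3636); α = Δx/Fx = (2921/3000) / (2921/150) = 1/20
check: Δy/Fy = (-17453/48000) / (-17453/2400) = 1/20 ✓

α = 1/20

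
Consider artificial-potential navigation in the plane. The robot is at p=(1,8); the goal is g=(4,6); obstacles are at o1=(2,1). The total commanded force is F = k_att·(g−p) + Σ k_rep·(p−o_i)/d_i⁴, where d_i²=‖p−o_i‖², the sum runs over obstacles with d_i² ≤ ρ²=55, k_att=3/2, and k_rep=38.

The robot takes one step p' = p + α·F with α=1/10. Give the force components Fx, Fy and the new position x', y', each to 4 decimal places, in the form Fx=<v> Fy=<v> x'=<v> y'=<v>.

F_att = 3/2·(g−p) = 3/2·(3,-2) = (4.5000,-3.0000)
o1: d²=50 ≤ ρ²=55; F_rep = 38·(-1,7)/50² = (-0.0152,0.1064)
F = F_att + ΣF_rep = (4.4848,-2.8936)
p' = p + 1/10·F = (1.4485,7.7106)

Fx=4.4848 Fy=-2.8936 x'=1.4485 y'=7.7106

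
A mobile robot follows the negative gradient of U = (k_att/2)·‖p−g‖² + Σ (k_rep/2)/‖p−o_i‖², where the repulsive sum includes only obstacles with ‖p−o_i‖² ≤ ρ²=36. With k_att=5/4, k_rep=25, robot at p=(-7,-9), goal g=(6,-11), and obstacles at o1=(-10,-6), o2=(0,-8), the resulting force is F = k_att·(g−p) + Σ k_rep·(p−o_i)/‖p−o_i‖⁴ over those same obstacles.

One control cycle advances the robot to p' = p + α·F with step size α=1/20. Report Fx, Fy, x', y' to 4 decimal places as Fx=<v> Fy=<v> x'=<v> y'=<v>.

F_att = 5/4·(g−p) = 5/4·(13,-2) = (16.2500,-2.5000)
o1: d²=18 ≤ ρ²=36; F_rep = 25·(3,-3)/18² = (0.2315,-0.2315)
o2: d²=50 > ρ²=36 → inactive
F = F_att + ΣF_rep = (16.4815,-2.7315)
p' = p + 1/20·F = (-6.1759,-9.1366)

Fx=16.4815 Fy=-2.7315 x'=-6.1759 y'=-9.1366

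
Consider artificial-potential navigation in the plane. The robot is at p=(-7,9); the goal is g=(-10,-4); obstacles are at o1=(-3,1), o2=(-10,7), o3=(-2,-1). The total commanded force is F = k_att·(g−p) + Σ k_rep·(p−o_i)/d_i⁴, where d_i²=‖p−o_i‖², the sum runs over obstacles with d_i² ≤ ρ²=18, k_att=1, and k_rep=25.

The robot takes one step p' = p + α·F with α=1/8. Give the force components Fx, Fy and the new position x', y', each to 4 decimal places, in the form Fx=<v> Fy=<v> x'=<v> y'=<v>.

Fx=-2.5562 Fy=-12.7041 x'=-7.3195 y'=7.4120

F_att = 1·(g−p) = 1·(-3,-13) = (-3.0000,-13.0000)
o1: d²=80 > ρ²=18 → inactive
o2: d²=13 ≤ ρ²=18; F_rep = 25·(3,2)/13² = (0.4438,0.2959)
o3: d²=125 > ρ²=18 → inactive
F = F_att + ΣF_rep = (-2.5562,-12.7041)
p' = p + 1/8·F = (-7.3195,7.4120)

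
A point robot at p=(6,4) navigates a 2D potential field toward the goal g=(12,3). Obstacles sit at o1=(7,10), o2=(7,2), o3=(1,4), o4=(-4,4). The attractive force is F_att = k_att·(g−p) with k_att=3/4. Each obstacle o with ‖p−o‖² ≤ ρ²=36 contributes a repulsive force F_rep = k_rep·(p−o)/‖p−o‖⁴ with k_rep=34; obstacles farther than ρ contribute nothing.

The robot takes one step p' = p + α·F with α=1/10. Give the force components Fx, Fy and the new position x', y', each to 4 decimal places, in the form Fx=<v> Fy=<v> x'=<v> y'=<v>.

F_att = 3/4·(g−p) = 3/4·(6,-1) = (4.5000,-0.7500)
o1: d²=37 > ρ²=36 → inactive
o2: d²=5 ≤ ρ²=36; F_rep = 34·(-1,2)/5² = (-1.3600,2.7200)
o3: d²=25 ≤ ρ²=36; F_rep = 34·(5,0)/25² = (0.2720,0.0000)
o4: d²=100 > ρ²=36 → inactive
F = F_att + ΣF_rep = (3.4120,1.9700)
p' = p + 1/10·F = (6.3412,4.1970)

Fx=3.4120 Fy=1.9700 x'=6.3412 y'=4.1970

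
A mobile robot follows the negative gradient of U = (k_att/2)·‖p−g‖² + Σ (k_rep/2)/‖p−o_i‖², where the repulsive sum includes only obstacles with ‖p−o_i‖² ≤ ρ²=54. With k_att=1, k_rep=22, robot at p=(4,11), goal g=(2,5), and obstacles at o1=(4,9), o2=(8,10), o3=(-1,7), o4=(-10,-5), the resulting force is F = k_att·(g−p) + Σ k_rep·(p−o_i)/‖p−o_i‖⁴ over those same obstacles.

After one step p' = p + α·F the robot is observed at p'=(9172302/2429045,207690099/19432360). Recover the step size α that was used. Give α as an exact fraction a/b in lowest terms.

F_att = 1·(g−p) = 1·(-2,-6) = (-2.0000,-6.0000)
o1: d²=4 ≤ ρ²=54; F_rep = 22·(0,2)/4² = (0.0000,2.7500)
o2: d²=17 ≤ ρ²=54; F_rep = 22·(-4,1)/17² = (-0.3045,0.0761)
o3: d²=41 ≤ ρ²=54; F_rep = 22·(5,4)/41² = (0.0654,0.0523)
o4: d²=452 > ρ²=54 → inactive
F = F_att + ΣF_rep = (-2.2391,-3.1215)
Δp = p'−p = (-0.2239,-0.3122); α = Δx/Fx = (-543878/2429045) / (-1087756/485809) = 1/10
check: Δy/Fy = (-6065861/19432360) / (-6065861/1943236) = 1/10 ✓

α = 1/10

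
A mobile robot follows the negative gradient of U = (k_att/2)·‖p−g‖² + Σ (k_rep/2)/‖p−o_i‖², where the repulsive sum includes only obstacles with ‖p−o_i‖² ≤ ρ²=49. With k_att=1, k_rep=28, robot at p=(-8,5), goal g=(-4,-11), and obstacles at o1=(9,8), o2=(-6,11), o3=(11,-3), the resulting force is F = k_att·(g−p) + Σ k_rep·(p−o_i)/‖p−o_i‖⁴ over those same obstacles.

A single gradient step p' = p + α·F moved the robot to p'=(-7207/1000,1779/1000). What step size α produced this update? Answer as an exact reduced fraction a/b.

F_att = 1·(g−p) = 1·(4,-16) = (4.0000,-16.0000)
o1: d²=298 > ρ²=49 → inactive
o2: d²=40 ≤ ρ²=49; F_rep = 28·(-2,-6)/40² = (-0.0350,-0.1050)
o3: d²=425 > ρ²=49 → inactive
F = F_att + ΣF_rep = (3.9650,-16.1050)
Δp = p'−p = (0.7930,-3.2210); α = Δx/Fx = (793/1000) / (793/200) = 1/5
check: Δy/Fy = (-3221/1000) / (-3221/200) = 1/5 ✓

α = 1/5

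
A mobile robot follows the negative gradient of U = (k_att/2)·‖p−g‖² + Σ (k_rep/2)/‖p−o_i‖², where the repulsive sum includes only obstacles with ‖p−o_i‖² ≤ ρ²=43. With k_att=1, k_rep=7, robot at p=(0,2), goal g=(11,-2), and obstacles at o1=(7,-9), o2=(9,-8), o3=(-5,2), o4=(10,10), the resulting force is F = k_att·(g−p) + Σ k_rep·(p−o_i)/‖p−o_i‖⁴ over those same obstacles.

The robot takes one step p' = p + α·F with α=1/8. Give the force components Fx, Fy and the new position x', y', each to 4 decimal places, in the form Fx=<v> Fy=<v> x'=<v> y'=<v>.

Fx=11.0560 Fy=-4.0000 x'=1.3820 y'=1.5000

F_att = 1·(g−p) = 1·(11,-4) = (11.0000,-4.0000)
o1: d²=170 > ρ²=43 → inactive
o2: d²=181 > ρ²=43 → inactive
o3: d²=25 ≤ ρ²=43; F_rep = 7·(5,0)/25² = (0.0560,0.0000)
o4: d²=164 > ρ²=43 → inactive
F = F_att + ΣF_rep = (11.0560,-4.0000)
p' = p + 1/8·F = (1.3820,1.5000)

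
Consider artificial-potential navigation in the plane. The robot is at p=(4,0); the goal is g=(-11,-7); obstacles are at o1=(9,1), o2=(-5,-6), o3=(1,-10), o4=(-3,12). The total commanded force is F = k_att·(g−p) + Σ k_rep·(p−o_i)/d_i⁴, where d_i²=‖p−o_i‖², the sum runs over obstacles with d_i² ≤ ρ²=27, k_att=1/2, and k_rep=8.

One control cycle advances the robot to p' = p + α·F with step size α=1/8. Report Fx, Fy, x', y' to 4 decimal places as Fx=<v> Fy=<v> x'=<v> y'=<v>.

Fx=-7.5592 Fy=-3.5118 x'=3.0551 y'=-0.4390

F_att = 1/2·(g−p) = 1/2·(-15,-7) = (-7.5000,-3.5000)
o1: d²=26 ≤ ρ²=27; F_rep = 8·(-5,-1)/26² = (-0.0592,-0.0118)
o2: d²=117 > ρ²=27 → inactive
o3: d²=109 > ρ²=27 → inactive
o4: d²=193 > ρ²=27 → inactive
F = F_att + ΣF_rep = (-7.5592,-3.5118)
p' = p + 1/8·F = (3.0551,-0.4390)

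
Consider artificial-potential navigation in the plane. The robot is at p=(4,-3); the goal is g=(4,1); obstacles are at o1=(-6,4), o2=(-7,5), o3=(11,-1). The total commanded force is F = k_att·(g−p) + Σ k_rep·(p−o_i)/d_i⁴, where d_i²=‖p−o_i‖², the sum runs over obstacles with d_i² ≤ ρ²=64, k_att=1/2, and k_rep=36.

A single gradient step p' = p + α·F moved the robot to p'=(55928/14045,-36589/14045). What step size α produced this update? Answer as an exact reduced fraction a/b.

α = 1/5

F_att = 1/2·(g−p) = 1/2·(0,4) = (0.0000,2.0000)
o1: d²=149 > ρ²=64 → inactive
o2: d²=185 > ρ²=64 → inactive
o3: d²=53 ≤ ρ²=64; F_rep = 36·(-7,-2)/53² = (-0.0897,-0.0256)
F = F_att + ΣF_rep = (-0.0897,1.9744)
Δp = p'−p = (-0.0179,0.3949); α = Δx/Fx = (-252/14045) / (-252/2809) = 1/5
check: Δy/Fy = (5546/14045) / (5546/2809) = 1/5 ✓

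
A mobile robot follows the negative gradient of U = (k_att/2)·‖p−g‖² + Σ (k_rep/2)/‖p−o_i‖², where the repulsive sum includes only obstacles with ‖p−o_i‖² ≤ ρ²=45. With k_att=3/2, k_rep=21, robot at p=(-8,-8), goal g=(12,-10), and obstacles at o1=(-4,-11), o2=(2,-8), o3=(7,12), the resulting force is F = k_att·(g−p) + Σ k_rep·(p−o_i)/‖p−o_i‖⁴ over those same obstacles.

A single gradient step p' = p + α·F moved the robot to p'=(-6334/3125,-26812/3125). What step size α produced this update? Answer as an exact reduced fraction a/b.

F_att = 3/2·(g−p) = 3/2·(20,-2) = (30.0000,-3.0000)
o1: d²=25 ≤ ρ²=45; F_rep = 21·(-4,3)/25² = (-0.1344,0.1008)
o2: d²=100 > ρ²=45 → inactive
o3: d²=625 > ρ²=45 → inactive
F = F_att + ΣF_rep = (29.8656,-2.8992)
Δp = p'−p = (5.9731,-0.5798); α = Δx/Fx = (18666/3125) / (18666/625) = 1/5
check: Δy/Fy = (-1812/3125) / (-1812/625) = 1/5 ✓

α = 1/5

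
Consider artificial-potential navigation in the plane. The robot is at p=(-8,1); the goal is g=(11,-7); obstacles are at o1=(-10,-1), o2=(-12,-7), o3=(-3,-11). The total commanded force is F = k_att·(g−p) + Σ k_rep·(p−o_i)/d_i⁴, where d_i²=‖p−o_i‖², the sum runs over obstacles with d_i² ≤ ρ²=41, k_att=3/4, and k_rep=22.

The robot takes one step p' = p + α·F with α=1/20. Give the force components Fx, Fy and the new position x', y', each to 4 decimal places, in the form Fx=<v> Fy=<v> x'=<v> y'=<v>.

Fx=14.9375 Fy=-5.3125 x'=-7.2531 y'=0.7344

F_att = 3/4·(g−p) = 3/4·(19,-8) = (14.2500,-6.0000)
o1: d²=8 ≤ ρ²=41; F_rep = 22·(2,2)/8² = (0.6875,0.6875)
o2: d²=80 > ρ²=41 → inactive
o3: d²=169 > ρ²=41 → inactive
F = F_att + ΣF_rep = (14.9375,-5.3125)
p' = p + 1/20·F = (-7.2531,0.7344)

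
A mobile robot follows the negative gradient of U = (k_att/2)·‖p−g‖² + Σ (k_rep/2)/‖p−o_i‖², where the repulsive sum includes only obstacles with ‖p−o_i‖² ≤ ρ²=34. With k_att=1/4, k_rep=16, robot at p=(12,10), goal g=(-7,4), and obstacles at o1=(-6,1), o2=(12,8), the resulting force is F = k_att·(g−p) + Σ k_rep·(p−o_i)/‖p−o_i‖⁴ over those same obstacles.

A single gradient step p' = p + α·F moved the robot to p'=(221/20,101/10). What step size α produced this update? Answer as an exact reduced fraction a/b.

F_att = 1/4·(g−p) = 1/4·(-19,-6) = (-4.7500,-1.5000)
o1: d²=405 > ρ²=34 → inactive
o2: d²=4 ≤ ρ²=34; F_rep = 16·(0,2)/4² = (0.0000,2.0000)
F = F_att + ΣF_rep = (-4.7500,0.5000)
Δp = p'−p = (-0.9500,0.1000); α = Δx/Fx = (-19/20) / (-19/4) = 1/5
check: Δy/Fy = (1/10) / (1/2) = 1/5 ✓

α = 1/5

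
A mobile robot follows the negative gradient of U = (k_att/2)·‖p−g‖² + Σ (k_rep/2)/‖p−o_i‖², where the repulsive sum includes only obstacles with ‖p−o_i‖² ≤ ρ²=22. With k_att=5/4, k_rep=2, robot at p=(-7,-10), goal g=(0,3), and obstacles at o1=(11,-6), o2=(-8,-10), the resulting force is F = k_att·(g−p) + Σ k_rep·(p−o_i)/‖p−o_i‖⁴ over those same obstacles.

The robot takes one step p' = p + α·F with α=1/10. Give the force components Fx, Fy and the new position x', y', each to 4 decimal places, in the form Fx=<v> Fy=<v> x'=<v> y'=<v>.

Fx=10.7500 Fy=16.2500 x'=-5.9250 y'=-8.3750

F_att = 5/4·(g−p) = 5/4·(7,13) = (8.7500,16.2500)
o1: d²=340 > ρ²=22 → inactive
o2: d²=1 ≤ ρ²=22; F_rep = 2·(1,0)/1² = (2.0000,0.0000)
F = F_att + ΣF_rep = (10.7500,16.2500)
p' = p + 1/10·F = (-5.9250,-8.3750)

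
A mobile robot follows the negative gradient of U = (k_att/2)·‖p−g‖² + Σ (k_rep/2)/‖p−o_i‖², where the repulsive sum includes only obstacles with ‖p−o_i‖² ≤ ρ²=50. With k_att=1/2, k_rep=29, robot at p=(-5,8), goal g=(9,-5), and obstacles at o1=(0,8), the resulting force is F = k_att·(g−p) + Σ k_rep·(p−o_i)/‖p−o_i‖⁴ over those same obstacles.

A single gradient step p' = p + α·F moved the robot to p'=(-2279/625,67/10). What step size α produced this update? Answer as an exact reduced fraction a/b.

α = 1/5

F_att = 1/2·(g−p) = 1/2·(14,-13) = (7.0000,-6.5000)
o1: d²=25 ≤ ρ²=50; F_rep = 29·(-5,0)/25² = (-0.2320,0.0000)
F = F_att + ΣF_rep = (6.7680,-6.5000)
Δp = p'−p = (1.3536,-1.3000); α = Δx/Fx = (846/625) / (846/125) = 1/5
check: Δy/Fy = (-13/10) / (-13/2) = 1/5 ✓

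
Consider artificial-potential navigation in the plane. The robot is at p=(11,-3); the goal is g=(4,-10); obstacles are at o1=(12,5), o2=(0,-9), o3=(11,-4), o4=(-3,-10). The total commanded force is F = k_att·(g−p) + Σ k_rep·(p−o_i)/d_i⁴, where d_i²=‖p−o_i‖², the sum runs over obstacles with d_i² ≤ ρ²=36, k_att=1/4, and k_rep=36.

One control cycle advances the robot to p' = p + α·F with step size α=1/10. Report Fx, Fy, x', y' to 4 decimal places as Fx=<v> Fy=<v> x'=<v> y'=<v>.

F_att = 1/4·(g−p) = 1/4·(-7,-7) = (-1.7500,-1.7500)
o1: d²=65 > ρ²=36 → inactive
o2: d²=157 > ρ²=36 → inactive
o3: d²=1 ≤ ρ²=36; F_rep = 36·(0,1)/1² = (0.0000,36.0000)
o4: d²=245 > ρ²=36 → inactive
F = F_att + ΣF_rep = (-1.7500,34.2500)
p' = p + 1/10·F = (10.8250,0.4250)

Fx=-1.7500 Fy=34.2500 x'=10.8250 y'=0.4250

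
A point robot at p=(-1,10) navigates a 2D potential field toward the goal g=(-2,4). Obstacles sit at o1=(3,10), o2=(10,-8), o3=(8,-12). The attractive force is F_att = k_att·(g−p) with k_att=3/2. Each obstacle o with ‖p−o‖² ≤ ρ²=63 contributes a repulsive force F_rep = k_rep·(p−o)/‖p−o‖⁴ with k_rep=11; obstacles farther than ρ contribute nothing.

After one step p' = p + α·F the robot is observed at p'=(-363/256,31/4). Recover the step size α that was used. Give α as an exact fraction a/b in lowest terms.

F_att = 3/2·(g−p) = 3/2·(-1,-6) = (-1.5000,-9.0000)
o1: d²=16 ≤ ρ²=63; F_rep = 11·(-4,0)/16² = (-0.1719,0.0000)
o2: d²=445 > ρ²=63 → inactive
o3: d²=565 > ρ²=63 → inactive
F = F_att + ΣF_rep = (-1.6719,-9.0000)
Δp = p'−p = (-0.4180,-2.2500); α = Δx/Fx = (-107/256) / (-107/64) = 1/4
check: Δy/Fy = (-9/4) / (-9) = 1/4 ✓

α = 1/4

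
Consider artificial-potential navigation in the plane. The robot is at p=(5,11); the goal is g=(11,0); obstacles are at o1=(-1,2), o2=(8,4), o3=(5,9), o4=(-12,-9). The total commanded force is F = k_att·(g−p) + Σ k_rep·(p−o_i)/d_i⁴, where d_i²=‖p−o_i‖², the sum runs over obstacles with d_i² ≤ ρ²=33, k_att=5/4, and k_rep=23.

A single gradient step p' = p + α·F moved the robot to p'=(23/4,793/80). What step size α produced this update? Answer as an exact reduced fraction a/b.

F_att = 5/4·(g−p) = 5/4·(6,-11) = (7.5000,-13.7500)
o1: d²=117 > ρ²=33 → inactive
o2: d²=58 > ρ²=33 → inactive
o3: d²=4 ≤ ρ²=33; F_rep = 23·(0,2)/4² = (0.0000,2.8750)
o4: d²=689 > ρ²=33 → inactive
F = F_att + ΣF_rep = (7.5000,-10.8750)
Δp = p'−p = (0.7500,-1.0875); α = Δx/Fx = (3/4) / (15/2) = 1/10
check: Δy/Fy = (-87/80) / (-87/8) = 1/10 ✓

α = 1/10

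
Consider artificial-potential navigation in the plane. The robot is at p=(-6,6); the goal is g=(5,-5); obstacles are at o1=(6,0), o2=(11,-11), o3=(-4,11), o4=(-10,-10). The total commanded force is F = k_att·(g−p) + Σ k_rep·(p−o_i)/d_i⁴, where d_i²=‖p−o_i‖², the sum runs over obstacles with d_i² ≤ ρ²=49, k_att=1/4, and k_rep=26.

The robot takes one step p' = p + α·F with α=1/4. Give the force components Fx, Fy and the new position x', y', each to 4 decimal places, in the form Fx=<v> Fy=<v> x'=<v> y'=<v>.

Fx=2.6882 Fy=-2.9046 x'=-5.3280 y'=5.2739

F_att = 1/4·(g−p) = 1/4·(11,-11) = (2.7500,-2.7500)
o1: d²=180 > ρ²=49 → inactive
o2: d²=578 > ρ²=49 → inactive
o3: d²=29 ≤ ρ²=49; F_rep = 26·(-2,-5)/29² = (-0.0618,-0.1546)
o4: d²=272 > ρ²=49 → inactive
F = F_att + ΣF_rep = (2.6882,-2.9046)
p' = p + 1/4·F = (-5.3280,5.2739)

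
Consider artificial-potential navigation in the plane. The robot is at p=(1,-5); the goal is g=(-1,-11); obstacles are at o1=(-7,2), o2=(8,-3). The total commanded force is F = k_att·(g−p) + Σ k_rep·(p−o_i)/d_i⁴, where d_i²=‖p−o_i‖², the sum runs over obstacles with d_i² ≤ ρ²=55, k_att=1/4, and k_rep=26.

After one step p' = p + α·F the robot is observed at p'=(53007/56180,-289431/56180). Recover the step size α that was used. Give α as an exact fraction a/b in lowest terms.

F_att = 1/4·(g−p) = 1/4·(-2,-6) = (-0.5000,-1.5000)
o1: d²=113 > ρ²=55 → inactive
o2: d²=53 ≤ ρ²=55; F_rep = 26·(-7,-2)/53² = (-0.0648,-0.0185)
F = F_att + ΣF_rep = (-0.5648,-1.5185)
Δp = p'−p = (-0.0565,-0.1519); α = Δx/Fx = (-3173/56180) / (-3173/5618) = 1/10
check: Δy/Fy = (-8531/56180) / (-8531/5618) = 1/10 ✓

α = 1/10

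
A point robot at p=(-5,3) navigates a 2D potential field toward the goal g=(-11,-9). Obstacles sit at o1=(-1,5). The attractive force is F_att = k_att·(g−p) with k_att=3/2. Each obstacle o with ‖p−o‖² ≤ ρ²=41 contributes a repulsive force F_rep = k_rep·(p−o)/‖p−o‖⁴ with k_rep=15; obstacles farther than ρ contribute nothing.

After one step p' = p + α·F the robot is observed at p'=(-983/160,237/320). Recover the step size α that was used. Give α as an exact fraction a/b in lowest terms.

α = 1/8

F_att = 3/2·(g−p) = 3/2·(-6,-12) = (-9.0000,-18.0000)
o1: d²=20 ≤ ρ²=41; F_rep = 15·(-4,-2)/20² = (-0.1500,-0.0750)
F = F_att + ΣF_rep = (-9.1500,-18.0750)
Δp = p'−p = (-1.1438,-2.2594); α = Δx/Fx = (-183/160) / (-183/20) = 1/8
check: Δy/Fy = (-723/320) / (-723/40) = 1/8 ✓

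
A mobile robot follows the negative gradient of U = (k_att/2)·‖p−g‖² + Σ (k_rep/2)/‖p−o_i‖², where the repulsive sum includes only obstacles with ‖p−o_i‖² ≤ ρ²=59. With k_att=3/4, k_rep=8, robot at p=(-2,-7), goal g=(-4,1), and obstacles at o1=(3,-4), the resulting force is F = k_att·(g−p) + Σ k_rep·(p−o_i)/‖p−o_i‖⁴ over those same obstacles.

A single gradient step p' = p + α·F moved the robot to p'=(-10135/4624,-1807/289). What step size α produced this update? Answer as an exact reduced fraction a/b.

F_att = 3/4·(g−p) = 3/4·(-2,8) = (-1.5000,6.0000)
o1: d²=34 ≤ ρ²=59; F_rep = 8·(-5,-3)/34² = (-0.0346,-0.0208)
F = F_att + ΣF_rep = (-1.5346,5.9792)
Δp = p'−p = (-0.1918,0.7474); α = Δx/Fx = (-887/4624) / (-887/578) = 1/8
check: Δy/Fy = (216/289) / (1728/289) = 1/8 ✓

α = 1/8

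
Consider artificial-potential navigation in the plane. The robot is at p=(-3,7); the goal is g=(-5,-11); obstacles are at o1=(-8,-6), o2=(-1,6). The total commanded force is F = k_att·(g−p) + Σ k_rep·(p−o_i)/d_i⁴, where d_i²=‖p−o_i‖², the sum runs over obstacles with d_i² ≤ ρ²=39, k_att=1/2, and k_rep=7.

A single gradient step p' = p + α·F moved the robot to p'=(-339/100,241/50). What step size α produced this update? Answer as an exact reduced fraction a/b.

α = 1/4

F_att = 1/2·(g−p) = 1/2·(-2,-18) = (-1.0000,-9.0000)
o1: d²=194 > ρ²=39 → inactive
o2: d²=5 ≤ ρ²=39; F_rep = 7·(-2,1)/5² = (-0.5600,0.2800)
F = F_att + ΣF_rep = (-1.5600,-8.7200)
Δp = p'−p = (-0.3900,-2.1800); α = Δx/Fx = (-39/100) / (-39/25) = 1/4
check: Δy/Fy = (-109/50) / (-218/25) = 1/4 ✓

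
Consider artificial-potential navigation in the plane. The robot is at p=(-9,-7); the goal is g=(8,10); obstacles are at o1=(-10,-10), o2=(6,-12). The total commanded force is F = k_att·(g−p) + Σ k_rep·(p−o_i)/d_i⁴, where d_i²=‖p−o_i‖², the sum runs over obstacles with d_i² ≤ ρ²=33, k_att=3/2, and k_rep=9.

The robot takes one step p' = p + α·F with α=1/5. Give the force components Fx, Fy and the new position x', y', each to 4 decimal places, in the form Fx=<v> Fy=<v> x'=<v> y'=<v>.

Fx=25.5900 Fy=25.7700 x'=-3.8820 y'=-1.8460

F_att = 3/2·(g−p) = 3/2·(17,17) = (25.5000,25.5000)
o1: d²=10 ≤ ρ²=33; F_rep = 9·(1,3)/10² = (0.0900,0.2700)
o2: d²=250 > ρ²=33 → inactive
F = F_att + ΣF_rep = (25.5900,25.7700)
p' = p + 1/5·F = (-3.8820,-1.8460)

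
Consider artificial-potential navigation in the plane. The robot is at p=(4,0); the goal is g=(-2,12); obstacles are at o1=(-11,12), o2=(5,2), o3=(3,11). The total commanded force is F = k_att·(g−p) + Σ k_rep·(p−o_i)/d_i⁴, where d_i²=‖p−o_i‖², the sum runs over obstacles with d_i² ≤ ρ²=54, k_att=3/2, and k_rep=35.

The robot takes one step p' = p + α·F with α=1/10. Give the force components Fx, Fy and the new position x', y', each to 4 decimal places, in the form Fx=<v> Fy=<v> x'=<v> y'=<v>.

F_att = 3/2·(g−p) = 3/2·(-6,12) = (-9.0000,18.0000)
o1: d²=369 > ρ²=54 → inactive
o2: d²=5 ≤ ρ²=54; F_rep = 35·(-1,-2)/5² = (-1.4000,-2.8000)
o3: d²=122 > ρ²=54 → inactive
F = F_att + ΣF_rep = (-10.4000,15.2000)
p' = p + 1/10·F = (2.9600,1.5200)

Fx=-10.4000 Fy=15.2000 x'=2.9600 y'=1.5200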